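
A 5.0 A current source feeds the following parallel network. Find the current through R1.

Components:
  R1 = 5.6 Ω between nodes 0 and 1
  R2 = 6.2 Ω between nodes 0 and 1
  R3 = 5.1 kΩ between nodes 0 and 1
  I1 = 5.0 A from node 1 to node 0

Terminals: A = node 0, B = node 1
All resistors sit directly between nodes 0 and 1, so they are in parallel and share one voltage V; the full source current 5 A splits among them.
1/R_par = 1/5.6 + 1/6.2 + 1/5100 = 0.3401 S  =>  R_par = 2.941 Ω
V = I × R_par = 5 × 2.941 = 14.7 V
I_R1 = V/R1 = 14.7/5.6 = 2.626 A

Final answer: 2.626 A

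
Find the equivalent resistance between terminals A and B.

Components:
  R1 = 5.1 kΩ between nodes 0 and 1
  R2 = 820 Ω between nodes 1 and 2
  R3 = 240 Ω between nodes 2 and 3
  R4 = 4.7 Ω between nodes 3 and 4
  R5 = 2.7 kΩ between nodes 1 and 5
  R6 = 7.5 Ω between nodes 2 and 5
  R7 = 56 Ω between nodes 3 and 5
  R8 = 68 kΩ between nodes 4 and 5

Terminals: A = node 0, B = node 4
The network is not a plain series/parallel combination. Inject a 1 A test current into terminal A (node 0) and return it from terminal B (node 4); then R_eq = V_A / (1 A).
Nodal analysis, taking node 4 as the 0 V reference.
Current source I_test pushes 1 A into node 0 and draws it out of node 4.
KCL at each unknown node (sum of currents leaving = 0; resistances in Ω):
  Node 0: (V_0 - V_1)/5100 - 1 = 0
  Node 1: (V_1 - V_0)/5100 + (V_1 - V_2)/820 + (V_1 - V_5)/2700 = 0
  Node 2: (V_2 - V_1)/820 + (V_2 - V_3)/240 + (V_2 - V_5)/7.5 = 0
  Node 3: (V_3 - V_2)/240 + (V_3 - 0)/4.7 + (V_3 - V_5)/56 = 0
  Node 5: (V_5 - V_1)/2700 + (V_5 - V_2)/7.5 + (V_5 - V_3)/56 + (V_5 - 0)/68000 = 0
Collecting terms (coefficients in siemens):
  0.0001961·V_0 - 0.0001961·V_1 = 1
  0.001786·V_1 - 0.0001961·V_0 - 0.00122·V_2 - 0.0003704·V_5 = 0
  0.1387·V_2 - 0.00122·V_1 - 0.004167·V_3 - 0.1333·V_5 = 0
  0.2348·V_3 - 0.004167·V_2 - 0.01786·V_5 = 0
  0.1516·V_5 - 0.0003704·V_1 - 0.1333·V_2 - 0.01786·V_3 = 0
Solving these 5 simultaneous equations (Gaussian elimination) gives:
  V_0 = 5781 V, V_1 = 681.5 V, V_2 = 53.49 V, V_3 = 4.697 V
  V_5 = 49.27 V
R_eq = V_0 / 1 A = 5781 Ω = 5.781 kΩ

Final answer: 5.781 kΩ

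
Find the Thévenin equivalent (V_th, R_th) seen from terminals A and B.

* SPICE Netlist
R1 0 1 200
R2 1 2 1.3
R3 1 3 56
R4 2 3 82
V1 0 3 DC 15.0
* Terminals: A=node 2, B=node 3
Step 1 — V_th is the open-circuit voltage V_A - V_B (nothing connected across the terminals).
Nodal analysis, taking node 3 as the 0 V reference.
Source V1 fixes V_0 = 15 V.
KCL at each unknown node (sum of currents leaving = 0; resistances in Ω):
  Node 1: (V_1 - 15)/200 + (V_1 - V_2)/1.3 + (V_1 - 0)/56 = 0
  Node 2: (V_2 - V_1)/1.3 + (V_2 - 0)/82 = 0
Collecting terms (coefficients in siemens):
  0.7921·V_1 - 0.7692·V_2 = 0.075
  0.7814·V_2 - 0.7692·V_1 = 0
Determinant D = (0.7921)(0.7814) - (-0.7692)(-0.7692) = 0.02724
V_1 = [(0.075)(0.7814) - (-0.7692)(0)]/D = 2.151 V
V_2 = [(0.7921)(0) - (0.075)(-0.7692)]/D = 2.118 V
V_th = V_2 - V_3 = 2.118 - 0 = 2.118 V
Step 2 — R_th: zero the source — replace V1 by a short circuit (node 3 merges into node 0) — and find the resistance seen between A (node 2) and B (node 0).
Reduce the network between node 2 (A) and node 0 (B) by series/parallel combination:
  Rp1 = R1 ‖ R3 (parallel, both between nodes 0 and 1) = 1/(1/200 + 1/56) = 43.75 Ω
  Rs1 = R2 + Rp1 (series, joined only at node 1) = 1.3 + 43.75 = 45.05 Ω
  Rp2 = R4 ‖ Rs1 (parallel, both between nodes 0 and 2) = 1/(1/82 + 1/45.05) = 29.08 Ω
R_th = 29.08 Ω

Final answer: V_th = 2.118 V, R_th = 29.08 Ω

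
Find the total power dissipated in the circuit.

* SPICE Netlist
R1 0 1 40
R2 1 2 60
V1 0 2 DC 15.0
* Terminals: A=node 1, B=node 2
Nodal analysis, taking node 2 as the 0 V reference.
Source V1 fixes V_0 = 15 V.
KCL at each unknown node (sum of currents leaving = 0; resistances in Ω):
  Node 1: (V_1 - 15)/40 + (V_1 - 0)/60 = 0
Collecting terms: 0.04167 × V_1 = 0.375  =>  V_1 = 9 V
Power in each resistor, P = (ΔV)²/R:
  P_R1 = (15 - 9)²/40 = 0.9 W
  P_R2 = (9 - 0)²/60 = 1.35 W
P_total = P_R1 + P_R2 = 2.25 W

Final answer: 2.25 W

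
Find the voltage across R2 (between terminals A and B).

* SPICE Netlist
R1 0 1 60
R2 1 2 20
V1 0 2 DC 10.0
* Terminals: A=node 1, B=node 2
R1 and R2 are in series across V1 (node 0 → node 1 → node 2), and the output A–B is taken across R2, so this is a voltage divider.
Series current: I = V1/(R1 + R2) = 10/(60 + 20) = 10/80 = 0.125 A
V_R2 = I × R2 = V1 × R2/(R1 + R2) = 10 × 20/80 = 2.5 V

Final answer: 2.5 V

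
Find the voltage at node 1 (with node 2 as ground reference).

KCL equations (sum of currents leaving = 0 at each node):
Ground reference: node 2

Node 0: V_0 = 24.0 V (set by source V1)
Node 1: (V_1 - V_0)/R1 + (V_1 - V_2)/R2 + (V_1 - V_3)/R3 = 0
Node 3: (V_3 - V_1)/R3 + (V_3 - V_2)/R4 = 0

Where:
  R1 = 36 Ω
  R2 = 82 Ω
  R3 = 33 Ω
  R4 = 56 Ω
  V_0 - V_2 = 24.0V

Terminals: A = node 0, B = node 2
Nodal analysis, taking node 2 as the 0 V reference.
Source V1 fixes V_0 = 24 V.
KCL at each unknown node (sum of currents leaving = 0; resistances in Ω):
  Node 1: (V_1 - 24)/36 + (V_1 - 0)/82 + (V_1 - V_3)/33 = 0
  Node 3: (V_3 - V_1)/33 + (V_3 - 0)/56 = 0
Collecting terms (coefficients in siemens):
  0.07028·V_1 - 0.0303·V_3 = 0.6667
  0.04816·V_3 - 0.0303·V_1 = 0
Determinant D = (0.07028)(0.04816) - (-0.0303)(-0.0303) = 0.002466
V_1 = [(0.6667)(0.04816) - (-0.0303)(0)]/D = 13.02 V
V_3 = [(0.07028)(0) - (0.6667)(-0.0303)]/D = 8.191 V
The requested potential is V_1 = 13.02 V.

Final answer: V_1 = 13.02 V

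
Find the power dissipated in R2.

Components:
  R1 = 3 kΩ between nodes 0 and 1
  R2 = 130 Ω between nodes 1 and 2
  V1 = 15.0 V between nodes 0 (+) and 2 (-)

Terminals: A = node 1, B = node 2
Nodal analysis, taking node 2 as the 0 V reference.
Source V1 fixes V_0 = 15 V.
KCL at each unknown node (sum of currents leaving = 0; resistances in Ω):
  Node 1: (V_1 - 15)/3000 + (V_1 - 0)/130 = 0
Collecting terms: 0.008026 × V_1 = 0.005  =>  V_1 = 0.623 V
I_R2 = (V_1 - V_2)/R2 = (0.623 - 0)/130 = 0.004792 A
P_R2 = I_R2² × R2 = (0.004792)² × 130 = 0.002986 W

Final answer: 0.002986 W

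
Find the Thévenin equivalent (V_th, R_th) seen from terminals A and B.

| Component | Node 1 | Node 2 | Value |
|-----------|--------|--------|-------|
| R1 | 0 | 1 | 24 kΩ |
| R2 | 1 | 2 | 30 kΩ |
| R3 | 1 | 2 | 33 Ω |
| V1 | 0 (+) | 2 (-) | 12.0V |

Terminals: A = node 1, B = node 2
Step 1 — V_th is the open-circuit voltage V_A - V_B (nothing connected across the terminals).
Nodal analysis, taking node 2 as the 0 V reference.
Source V1 fixes V_0 = 12 V.
KCL at each unknown node (sum of currents leaving = 0; resistances in Ω):
  Node 1: (V_1 - 12)/24000 + (V_1 - 0)/30000 + (V_1 - 0)/33 = 0
Collecting terms: 0.03038 × V_1 = 0.0005  =>  V_1 = 0.01646 V
V_th = V_1 - V_2 = 0.01646 - 0 = 0.01646 V
Step 2 — R_th: zero the source — replace V1 by a short circuit (node 2 merges into node 0) — and find the resistance seen between A (node 1) and B (node 0).
Reduce the network between node 1 (A) and node 0 (B) by series/parallel combination:
  Rp1 = R1 ‖ R2 ‖ R3 (parallel, all between nodes 0 and 1) = 1/(1/24000 + 1/30000 + 1/33) = 32.92 Ω
R_th = 32.92 Ω

Final answer: V_th = 0.01646 V, R_th = 32.92 Ω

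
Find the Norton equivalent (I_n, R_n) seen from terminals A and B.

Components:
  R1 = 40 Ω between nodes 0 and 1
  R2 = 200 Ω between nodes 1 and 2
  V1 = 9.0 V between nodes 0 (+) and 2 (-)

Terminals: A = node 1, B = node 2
Find the Thévenin equivalent first; then I_n = V_th/R_th and R_n = R_th.
Step 1 — V_th is the open-circuit voltage V_A - V_B (nothing connected across the terminals).
Nodal analysis, taking node 2 as the 0 V reference.
Source V1 fixes V_0 = 9 V.
KCL at each unknown node (sum of currents leaving = 0; resistances in Ω):
  Node 1: (V_1 - 9)/40 + (V_1 - 0)/200 = 0
Collecting terms: 0.03 × V_1 = 0.225  =>  V_1 = 7.5 V
V_th = V_1 - V_2 = 7.5 - 0 = 7.5 V
Step 2 — R_th: zero the source — replace V1 by a short circuit (node 2 merges into node 0) — and find the resistance seen between A (node 1) and B (node 0).
Reduce the network between node 1 (A) and node 0 (B) by series/parallel combination:
  Rp1 = R1 ‖ R2 (parallel, both between nodes 0 and 1) = 1/(1/40 + 1/200) = 33.33 Ω
R_th = 33.33 Ω
I_n = V_th/R_th = 7.5/33.33 = 0.225 A, and R_n = R_th = 33.33 Ω

Final answer: I_n = 0.225 A, R_n = 33.33 Ω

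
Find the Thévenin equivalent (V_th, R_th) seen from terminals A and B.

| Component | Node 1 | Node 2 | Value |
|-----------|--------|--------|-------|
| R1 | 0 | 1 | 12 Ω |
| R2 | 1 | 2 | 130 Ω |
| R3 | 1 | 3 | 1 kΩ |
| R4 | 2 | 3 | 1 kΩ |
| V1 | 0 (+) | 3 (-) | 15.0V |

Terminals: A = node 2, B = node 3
Step 1 — V_th is the open-circuit voltage V_A - V_B (nothing connected across the terminals).
Nodal analysis, taking node 3 as the 0 V reference.
Source V1 fixes V_0 = 15 V.
KCL at each unknown node (sum of currents leaving = 0; resistances in Ω):
  Node 1: (V_1 - 15)/12 + (V_1 - V_2)/130 + (V_1 - 0)/1000 = 0
  Node 2: (V_2 - V_1)/130 + (V_2 - 0)/1000 = 0
Collecting terms (coefficients in siemens):
  0.09203·V_1 - 0.007692·V_2 = 1.25
  0.008692·V_2 - 0.007692·V_1 = 0
Determinant D = (0.09203)(0.008692) - (-0.007692)(-0.007692) = 0.0007407
V_1 = [(1.25)(0.008692) - (-0.007692)(0)]/D = 14.67 V
V_2 = [(0.09203)(0) - (1.25)(-0.007692)]/D = 12.98 V
V_th = V_2 - V_3 = 12.98 - 0 = 12.98 V
Step 2 — R_th: zero the source — replace V1 by a short circuit (node 3 merges into node 0) — and find the resistance seen between A (node 2) and B (node 0).
Reduce the network between node 2 (A) and node 0 (B) by series/parallel combination:
  Rp1 = R1 ‖ R3 (parallel, both between nodes 0 and 1) = 1/(1/12 + 1/1000) = 11.86 Ω
  Rs1 = R2 + Rp1 (series, joined only at node 1) = 130 + 11.86 = 141.9 Ω
  Rp2 = R4 ‖ Rs1 (parallel, both between nodes 0 and 2) = 1/(1/1000 + 1/141.9) = 124.2 Ω
R_th = 124.2 Ω

Final answer: V_th = 12.98 V, R_th = 124.2 Ω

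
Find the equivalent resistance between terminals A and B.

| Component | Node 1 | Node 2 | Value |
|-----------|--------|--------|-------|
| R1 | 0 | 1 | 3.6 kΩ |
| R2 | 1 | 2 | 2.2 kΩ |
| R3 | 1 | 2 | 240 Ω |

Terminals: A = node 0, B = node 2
Reduce the network between node 0 (A) and node 2 (B) by series/parallel combination:
  Rp1 = R2 ‖ R3 (parallel, both between nodes 1 and 2) = 1/(1/2200 + 1/240) = 216.4 Ω
  Rs1 = R1 + Rp1 (series, joined only at node 1) = 3600 + 216.4 = 3816 Ω
R_eq = 3.816 kΩ

Final answer: 3.816 kΩ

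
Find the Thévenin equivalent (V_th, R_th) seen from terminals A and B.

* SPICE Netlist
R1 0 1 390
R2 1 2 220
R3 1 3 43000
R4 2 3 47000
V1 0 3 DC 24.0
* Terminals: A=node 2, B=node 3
Step 1 — V_th is the open-circuit voltage V_A - V_B (nothing connected across the terminals).
Nodal analysis, taking node 3 as the 0 V reference.
Source V1 fixes V_0 = 24 V.
KCL at each unknown node (sum of currents leaving = 0; resistances in Ω):
  Node 1: (V_1 - 24)/390 + (V_1 - V_2)/220 + (V_1 - 0)/43000 = 0
  Node 2: (V_2 - V_1)/220 + (V_2 - 0)/47000 = 0
Collecting terms (coefficients in siemens):
  0.007133·V_1 - 0.004545·V_2 = 0.06154
  0.004567·V_2 - 0.004545·V_1 = 0
Determinant D = (0.007133)(0.004567) - (-0.004545)(-0.004545) = 0.00001191
V_1 = [(0.06154)(0.004567) - (-0.004545)(0)]/D = 23.59 V
V_2 = [(0.007133)(0) - (0.06154)(-0.004545)]/D = 23.48 V
V_th = V_2 - V_3 = 23.48 - 0 = 23.48 V
Step 2 — R_th: zero the source — replace V1 by a short circuit (node 3 merges into node 0) — and find the resistance seen between A (node 2) and B (node 0).
Reduce the network between node 2 (A) and node 0 (B) by series/parallel combination:
  Rp1 = R1 ‖ R3 (parallel, both between nodes 0 and 1) = 1/(1/390 + 1/43000) = 386.5 Ω
  Rs1 = R2 + Rp1 (series, joined only at node 1) = 220 + 386.5 = 606.5 Ω
  Rp2 = R4 ‖ Rs1 (parallel, both between nodes 0 and 2) = 1/(1/47000 + 1/606.5) = 598.8 Ω
R_th = 598.8 Ω

Final answer: V_th = 23.48 V, R_th = 598.8 Ω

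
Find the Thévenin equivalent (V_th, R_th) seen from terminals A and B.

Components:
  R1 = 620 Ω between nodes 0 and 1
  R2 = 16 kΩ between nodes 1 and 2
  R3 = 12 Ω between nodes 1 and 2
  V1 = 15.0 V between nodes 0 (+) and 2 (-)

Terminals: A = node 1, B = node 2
Step 1 — V_th is the open-circuit voltage V_A - V_B (nothing connected across the terminals).
Nodal analysis, taking node 2 as the 0 V reference.
Source V1 fixes V_0 = 15 V.
KCL at each unknown node (sum of currents leaving = 0; resistances in Ω):
  Node 1: (V_1 - 15)/620 + (V_1 - 0)/16000 + (V_1 - 0)/12 = 0
Collecting terms: 0.08501 × V_1 = 0.02419  =>  V_1 = 0.2846 V
V_th = V_1 - V_2 = 0.2846 - 0 = 0.2846 V
Step 2 — R_th: zero the source — replace V1 by a short circuit (node 2 merges into node 0) — and find the resistance seen between A (node 1) and B (node 0).
Reduce the network between node 1 (A) and node 0 (B) by series/parallel combination:
  Rp1 = R1 ‖ R2 ‖ R3 (parallel, all between nodes 0 and 1) = 1/(1/620 + 1/16000 + 1/12) = 11.76 Ω
R_th = 11.76 Ω

Final answer: V_th = 0.2846 V, R_th = 11.76 Ω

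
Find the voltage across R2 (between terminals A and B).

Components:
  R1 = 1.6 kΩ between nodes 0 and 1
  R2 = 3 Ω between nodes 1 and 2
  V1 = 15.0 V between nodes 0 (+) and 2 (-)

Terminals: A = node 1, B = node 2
R1 and R2 are in series across V1 (node 0 → node 1 → node 2), and the output A–B is taken across R2, so this is a voltage divider.
Series current: I = V1/(R1 + R2) = 15/(1600 + 3) = 15/1603 = 0.009357 A
V_R2 = I × R2 = V1 × R2/(R1 + R2) = 15 × 3/1603 = 0.02807 V

Final answer: 0.02807 V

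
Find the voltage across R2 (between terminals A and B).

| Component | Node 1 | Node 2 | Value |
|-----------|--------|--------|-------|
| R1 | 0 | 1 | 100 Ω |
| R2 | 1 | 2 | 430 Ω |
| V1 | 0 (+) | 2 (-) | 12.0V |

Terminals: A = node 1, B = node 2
R1 and R2 are in series across V1 (node 0 → node 1 → node 2), and the output A–B is taken across R2, so this is a voltage divider.
Series current: I = V1/(R1 + R2) = 12/(100 + 430) = 12/530 = 0.02264 A
V_R2 = I × R2 = V1 × R2/(R1 + R2) = 12 × 430/530 = 9.736 V

Final answer: 9.736 V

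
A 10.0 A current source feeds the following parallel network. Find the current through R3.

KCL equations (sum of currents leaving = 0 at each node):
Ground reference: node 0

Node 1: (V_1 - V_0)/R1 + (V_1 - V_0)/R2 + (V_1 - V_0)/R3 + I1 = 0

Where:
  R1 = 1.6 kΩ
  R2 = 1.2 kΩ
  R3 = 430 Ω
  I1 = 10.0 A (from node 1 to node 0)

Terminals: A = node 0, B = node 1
All resistors sit directly between nodes 0 and 1, so they are in parallel and share one voltage V; the full source current 10 A splits among them.
1/R_par = 1/1600 + 1/1200 + 1/430 = 0.003784 S  =>  R_par = 264.3 Ω
V = I × R_par = 10 × 264.3 = 2643 V
I_R3 = V/R3 = 2643/430 = 6.146 A

Final answer: 6.146 A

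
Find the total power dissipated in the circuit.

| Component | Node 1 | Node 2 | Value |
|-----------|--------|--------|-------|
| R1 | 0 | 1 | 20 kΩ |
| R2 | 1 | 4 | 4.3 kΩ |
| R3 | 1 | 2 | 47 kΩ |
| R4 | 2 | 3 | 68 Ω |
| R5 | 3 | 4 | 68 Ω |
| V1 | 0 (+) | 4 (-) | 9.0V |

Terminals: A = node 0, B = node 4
Nodal analysis, taking node 4 as the 0 V reference.
Source V1 fixes V_0 = 9 V.
KCL at each unknown node (sum of currents leaving = 0; resistances in Ω):
  Node 1: (V_1 - 9)/20000 + (V_1 - 0)/4300 + (V_1 - V_2)/47000 = 0
  Node 2: (V_2 - V_1)/47000 + (V_2 - V_3)/68 = 0
  Node 3: (V_3 - V_2)/68 + (V_3 - 0)/68 = 0
Collecting terms (coefficients in siemens):
  0.0003038·V_1 - 0.00002128·V_2 = 0.00045
  0.01473·V_2 - 0.00002128·V_1 - 0.01471·V_3 = 0
  0.02941·V_3 - 0.01471·V_2 = 0
Solving these 3 simultaneous equations (Gaussian elimination) gives:
  V_1 = 1.481 V, V_2 = 0.004274 V, V_3 = 0.002137 V
Power in each resistor, P = (ΔV)²/R:
  P_R1 = (9 - 1.481)²/20000 = 0.002826 W
  P_R2 = (1.481 - 0)²/4300 = 0.0005103 W
  P_R3 = (1.481 - 0.004274)²/47000 = 0.00004642 W
  P_R4 = (0.004274 - 0.002137)²/68 = 0.00000006716 W
  P_R5 = (0.002137 - 0)²/68 = 0.00000006716 W
P_total = P_R1 + P_R2 + P_R3 + P_R4 + P_R5 = 0.003383 W

Final answer: 0.003383 W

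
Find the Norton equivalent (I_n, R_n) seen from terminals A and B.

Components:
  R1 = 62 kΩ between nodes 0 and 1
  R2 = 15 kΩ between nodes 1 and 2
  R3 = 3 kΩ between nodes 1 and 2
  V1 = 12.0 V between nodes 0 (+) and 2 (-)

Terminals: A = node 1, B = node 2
Find the Thévenin equivalent first; then I_n = V_th/R_th and R_n = R_th.
Step 1 — V_th is the open-circuit voltage V_A - V_B (nothing connected across the terminals).
Nodal analysis, taking node 2 as the 0 V reference.
Source V1 fixes V_0 = 12 V.
KCL at each unknown node (sum of currents leaving = 0; resistances in Ω):
  Node 1: (V_1 - 12)/62000 + (V_1 - 0)/15000 + (V_1 - 0)/3000 = 0
Collecting terms: 0.0004161 × V_1 = 0.0001935  =>  V_1 = 0.4651 V
V_th = V_1 - V_2 = 0.4651 - 0 = 0.4651 V
Step 2 — R_th: zero the source — replace V1 by a short circuit (node 2 merges into node 0) — and find the resistance seen between A (node 1) and B (node 0).
Reduce the network between node 1 (A) and node 0 (B) by series/parallel combination:
  Rp1 = R1 ‖ R2 ‖ R3 (parallel, all between nodes 0 and 1) = 1/(1/62000 + 1/15000 + 1/3000) = 2403 Ω
R_th = 2.403 kΩ
I_n = V_th/R_th = 0.4651/2403 = 0.0001935 A, and R_n = R_th = 2.403 kΩ

Final answer: I_n = 0.0001935 A, R_n = 2.403 kΩ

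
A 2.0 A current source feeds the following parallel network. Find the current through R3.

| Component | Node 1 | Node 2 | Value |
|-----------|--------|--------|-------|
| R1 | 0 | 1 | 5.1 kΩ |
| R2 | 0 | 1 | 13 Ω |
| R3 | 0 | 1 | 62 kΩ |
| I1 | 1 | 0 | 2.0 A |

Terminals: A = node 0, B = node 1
All resistors sit directly between nodes 0 and 1, so they are in parallel and share one voltage V; the full source current 2 A splits among them.
1/R_par = 1/5100 + 1/13 + 1/62000 = 0.07714 S  =>  R_par = 12.96 Ω
V = I × R_par = 2 × 12.96 = 25.93 V
I_R3 = V/R3 = 25.93/62000 = 0.0004182 A

Final answer: 0.0004182 A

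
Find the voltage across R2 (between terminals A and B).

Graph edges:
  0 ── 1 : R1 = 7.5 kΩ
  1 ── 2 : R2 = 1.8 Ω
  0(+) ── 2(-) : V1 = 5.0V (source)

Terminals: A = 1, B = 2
R1 and R2 are in series across V1 (node 0 → node 1 → node 2), and the output A–B is taken across R2, so this is a voltage divider.
Series current: I = V1/(R1 + R2) = 5/(7500 + 1.8) = 5/7502 = 0.0006665 A
V_R2 = I × R2 = V1 × R2/(R1 + R2) = 5 × 1.8/7502 = 0.0012 V

Final answer: 0.0012 V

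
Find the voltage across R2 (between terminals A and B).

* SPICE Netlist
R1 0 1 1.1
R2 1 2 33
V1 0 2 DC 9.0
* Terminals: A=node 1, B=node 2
R1 and R2 are in series across V1 (node 0 → node 1 → node 2), and the output A–B is taken across R2, so this is a voltage divider.
Series current: I = V1/(R1 + R2) = 9/(1.1 + 33) = 9/34.1 = 0.2639 A
V_R2 = I × R2 = V1 × R2/(R1 + R2) = 9 × 33/34.1 = 8.71 V

Final answer: 8.71 V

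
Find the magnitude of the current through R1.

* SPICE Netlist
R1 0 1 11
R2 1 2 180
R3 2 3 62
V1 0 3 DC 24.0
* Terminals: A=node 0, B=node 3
Nodal analysis, taking node 3 as the 0 V reference.
Source V1 fixes V_0 = 24 V.
KCL at each unknown node (sum of currents leaving = 0; resistances in Ω):
  Node 1: (V_1 - 24)/11 + (V_1 - V_2)/180 = 0
  Node 2: (V_2 - V_1)/180 + (V_2 - 0)/62 = 0
Collecting terms (coefficients in siemens):
  0.09646·V_1 - 0.005556·V_2 = 2.182
  0.02168·V_2 - 0.005556·V_1 = 0
Determinant D = (0.09646)(0.02168) - (-0.005556)(-0.005556) = 0.002061
V_1 = [(2.182)(0.02168) - (-0.005556)(0)]/D = 22.96 V
V_2 = [(0.09646)(0) - (2.182)(-0.005556)]/D = 5.881 V
I_R1 = (V_0 - V_1)/R1 = (24 - 22.96)/11 = 0.09486 A
|I_R1| = 0.09486 A

Final answer: |I_R1| = 0.09486 A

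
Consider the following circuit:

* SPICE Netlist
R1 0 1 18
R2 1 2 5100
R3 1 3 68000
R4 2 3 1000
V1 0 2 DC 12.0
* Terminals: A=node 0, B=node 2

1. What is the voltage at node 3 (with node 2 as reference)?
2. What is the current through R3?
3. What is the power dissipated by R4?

Nodal analysis, taking node 2 as the 0 V reference.
Source V1 fixes V_0 = 12 V.
KCL at each unknown node (sum of currents leaving = 0; resistances in Ω):
  Node 1: (V_1 - 12)/18 + (V_1 - 0)/5100 + (V_1 - V_3)/68000 = 0
  Node 3: (V_3 - V_1)/68000 + (V_3 - 0)/1000 = 0
Collecting terms (coefficients in siemens):
  0.05577·V_1 - 0.00001471·V_3 = 0.6667
  0.001015·V_3 - 0.00001471·V_1 = 0
Determinant D = (0.05577)(0.001015) - (-0.00001471)(-0.00001471) = 0.00005659
V_1 = [(0.6667)(0.001015) - (-0.00001471)(0)]/D = 11.95 V
V_3 = [(0.05577)(0) - (0.6667)(-0.00001471)]/D = 0.1733 V
Part 1:
  Read off the nodal solution: V_3 = 0.1733 V
Part 2:
  I_R3 = (V_1 - V_3)/R3 = (11.95 - 0.1733)/68000 = 0.0001733 A
  Magnitude: I_R3 = 0.0001733 A
Part 3:
  I_R4 = (V_2 - V_3)/R4 = (0 - 0.1733)/1000 = -0.0001733 A
  P_R4 = I_R4² × R4 = (-0.0001733)² × 1000 = 0.00003002 W

Final answers:
1. V_3 = 0.1733 V
2. I_R3 = 0.0001733 A
3. P_R4 = 3.002e-05 W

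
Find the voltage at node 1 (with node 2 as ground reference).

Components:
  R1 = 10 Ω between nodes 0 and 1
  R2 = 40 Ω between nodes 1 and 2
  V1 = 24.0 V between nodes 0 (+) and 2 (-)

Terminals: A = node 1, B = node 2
Nodal analysis, taking node 2 as the 0 V reference.
Source V1 fixes V_0 = 24 V.
KCL at each unknown node (sum of currents leaving = 0; resistances in Ω):
  Node 1: (V_1 - 24)/10 + (V_1 - 0)/40 = 0
Collecting terms: 0.125 × V_1 = 2.4  =>  V_1 = 19.2 V
The requested potential is V_1 = 19.2 V.

Final answer: V_1 = 19.2 V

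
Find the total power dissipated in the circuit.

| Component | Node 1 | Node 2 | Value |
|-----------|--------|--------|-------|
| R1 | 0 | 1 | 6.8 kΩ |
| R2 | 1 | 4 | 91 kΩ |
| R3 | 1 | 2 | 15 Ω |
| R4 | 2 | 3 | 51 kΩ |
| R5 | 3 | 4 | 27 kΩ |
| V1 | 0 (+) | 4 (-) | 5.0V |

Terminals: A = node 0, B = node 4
Nodal analysis, taking node 4 as the 0 V reference.
Source V1 fixes V_0 = 5 V.
KCL at each unknown node (sum of currents leaving = 0; resistances in Ω):
  Node 1: (V_1 - 5)/6800 + (V_1 - 0)/91000 + (V_1 - V_2)/15 = 0
  Node 2: (V_2 - V_1)/15 + (V_2 - V_3)/51000 = 0
  Node 3: (V_3 - V_2)/51000 + (V_3 - 0)/27000 = 0
Collecting terms (coefficients in siemens):
  0.06682·V_1 - 0.06667·V_2 = 0.0007353
  0.06669·V_2 - 0.06667·V_1 - 0.00001961·V_3 = 0
  0.00005664·V_3 - 0.00001961·V_2 = 0
Solving these 3 simultaneous equations (Gaussian elimination) gives:
  V_1 = 4.303 V, V_2 = 4.303 V, V_3 = 1.489 V
Power in each resistor, P = (ΔV)²/R:
  P_R1 = (5 - 4.303)²/6800 = 0.00007137 W
  P_R2 = (4.303 - 0)²/91000 = 0.0002035 W
  P_R3 = (4.303 - 4.303)²/15 = 0.00000004564 W
  P_R4 = (4.303 - 1.489)²/51000 = 0.0001552 W
  P_R5 = (1.489 - 0)²/27000 = 0.00008215 W
P_total = P_R1 + P_R2 + P_R3 + P_R4 + P_R5 = 0.0005122 W

Final answer: 0.0005122 W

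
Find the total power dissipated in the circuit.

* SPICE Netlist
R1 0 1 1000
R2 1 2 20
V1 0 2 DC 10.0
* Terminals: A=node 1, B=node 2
Nodal analysis, taking node 2 as the 0 V reference.
Source V1 fixes V_0 = 10 V.
KCL at each unknown node (sum of currents leaving = 0; resistances in Ω):
  Node 1: (V_1 - 10)/1000 + (V_1 - 0)/20 = 0
Collecting terms: 0.051 × V_1 = 0.01  =>  V_1 = 0.1961 V
Power in each resistor, P = (ΔV)²/R:
  P_R1 = (10 - 0.1961)²/1000 = 0.09612 W
  P_R2 = (0.1961 - 0)²/20 = 0.001922 W
P_total = P_R1 + P_R2 = 0.09804 W

Final answer: 0.09804 W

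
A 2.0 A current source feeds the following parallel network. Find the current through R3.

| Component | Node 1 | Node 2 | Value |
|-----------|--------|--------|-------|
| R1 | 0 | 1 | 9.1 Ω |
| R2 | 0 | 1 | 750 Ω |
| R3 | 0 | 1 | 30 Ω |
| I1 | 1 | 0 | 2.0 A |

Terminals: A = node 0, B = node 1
All resistors sit directly between nodes 0 and 1, so they are in parallel and share one voltage V; the full source current 2 A splits among them.
1/R_par = 1/9.1 + 1/750 + 1/30 = 0.1446 S  =>  R_par = 6.918 Ω
V = I × R_par = 2 × 6.918 = 13.84 V
I_R3 = V/R3 = 13.84/30 = 0.4612 A

Final answer: 0.4612 A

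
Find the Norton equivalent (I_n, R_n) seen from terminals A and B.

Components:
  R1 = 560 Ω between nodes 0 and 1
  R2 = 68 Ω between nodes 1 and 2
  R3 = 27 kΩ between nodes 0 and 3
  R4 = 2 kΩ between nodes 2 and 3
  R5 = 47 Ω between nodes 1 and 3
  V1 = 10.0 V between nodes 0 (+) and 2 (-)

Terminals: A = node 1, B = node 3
Find the Thévenin equivalent first; then I_n = V_th/R_th and R_n = R_th.
Step 1 — V_th is the open-circuit voltage V_A - V_B (nothing connected across the terminals).
Nodal analysis, taking node 2 as the 0 V reference.
Source V1 fixes V_0 = 10 V.
KCL at each unknown node (sum of currents leaving = 0; resistances in Ω):
  Node 1: (V_1 - 10)/560 + (V_1 - 0)/68 + (V_1 - V_3)/47 = 0
  Node 3: (V_3 - 10)/27000 + (V_3 - 0)/2000 + (V_3 - V_1)/47 = 0
Collecting terms (coefficients in siemens):
  0.03777·V_1 - 0.02128·V_3 = 0.01786
  0.02181·V_3 - 0.02128·V_1 = 0.0003704
Determinant D = (0.03777)(0.02181) - (-0.02128)(-0.02128) = 0.0003712
V_1 = [(0.01786)(0.02181) - (-0.02128)(0.0003704)]/D = 1.071 V
V_3 = [(0.03777)(0.0003704) - (0.01786)(-0.02128)]/D = 1.061 V
V_th = V_1 - V_3 = 1.071 - 1.061 = 0.009381 V
Step 2 — R_th: zero the source — replace V1 by a short circuit (node 2 merges into node 0) — and find the resistance seen between A (node 1) and B (node 3).
Reduce the network between node 1 (A) and node 3 (B) by series/parallel combination:
  Rp1 = R1 ‖ R2 (parallel, both between nodes 0 and 1) = 1/(1/560 + 1/68) = 60.64 Ω
  Rp2 = R3 ‖ R4 (parallel, both between nodes 0 and 3) = 1/(1/27000 + 1/2000) = 1862 Ω
  Rs1 = Rp1 + Rp2 (series, joined only at node 0) = 60.64 + 1862 = 1923 Ω
  Rp3 = R5 ‖ Rs1 (parallel, both between nodes 1 and 3) = 1/(1/47 + 1/1923) = 45.88 Ω
R_th = 45.88 Ω
I_n = V_th/R_th = 0.009381/45.88 = 0.0002045 A, and R_n = R_th = 45.88 Ω

Final answer: I_n = 0.0002045 A, R_n = 45.88 Ω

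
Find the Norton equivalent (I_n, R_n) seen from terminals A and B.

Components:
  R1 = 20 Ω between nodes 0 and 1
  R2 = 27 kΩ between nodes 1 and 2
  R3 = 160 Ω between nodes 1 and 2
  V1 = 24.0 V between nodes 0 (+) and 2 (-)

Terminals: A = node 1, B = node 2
Find the Thévenin equivalent first; then I_n = V_th/R_th and R_n = R_th.
Step 1 — V_th is the open-circuit voltage V_A - V_B (nothing connected across the terminals).
Nodal analysis, taking node 2 as the 0 V reference.
Source V1 fixes V_0 = 24 V.
KCL at each unknown node (sum of currents leaving = 0; resistances in Ω):
  Node 1: (V_1 - 24)/20 + (V_1 - 0)/27000 + (V_1 - 0)/160 = 0
Collecting terms: 0.05629 × V_1 = 1.2  =>  V_1 = 21.32 V
V_th = V_1 - V_2 = 21.32 - 0 = 21.32 V
Step 2 — R_th: zero the source — replace V1 by a short circuit (node 2 merges into node 0) — and find the resistance seen between A (node 1) and B (node 0).
Reduce the network between node 1 (A) and node 0 (B) by series/parallel combination:
  Rp1 = R1 ‖ R2 ‖ R3 (parallel, all between nodes 0 and 1) = 1/(1/20 + 1/27000 + 1/160) = 17.77 Ω
R_th = 17.77 Ω
I_n = V_th/R_th = 21.32/17.77 = 1.2 A, and R_n = R_th = 17.77 Ω

Final answer: I_n = 1.2 A, R_n = 17.77 Ω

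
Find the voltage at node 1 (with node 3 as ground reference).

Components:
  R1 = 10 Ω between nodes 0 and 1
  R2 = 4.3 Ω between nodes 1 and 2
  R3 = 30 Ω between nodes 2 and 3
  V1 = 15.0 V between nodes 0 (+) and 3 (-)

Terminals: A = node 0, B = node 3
Nodal analysis, taking node 3 as the 0 V reference.
Source V1 fixes V_0 = 15 V.
KCL at each unknown node (sum of currents leaving = 0; resistances in Ω):
  Node 1: (V_1 - 15)/10 + (V_1 - V_2)/4.3 = 0
  Node 2: (V_2 - V_1)/4.3 + (V_2 - 0)/30 = 0
Collecting terms (coefficients in siemens):
  0.3326·V_1 - 0.2326·V_2 = 1.5
  0.2659·V_2 - 0.2326·V_1 = 0
Determinant D = (0.3326)(0.2659) - (-0.2326)(-0.2326) = 0.03434
V_1 = [(1.5)(0.2659) - (-0.2326)(0)]/D = 11.61 V
V_2 = [(0.3326)(0) - (1.5)(-0.2326)]/D = 10.16 V
The requested potential is V_1 = 11.61 V.

Final answer: V_1 = 11.61 V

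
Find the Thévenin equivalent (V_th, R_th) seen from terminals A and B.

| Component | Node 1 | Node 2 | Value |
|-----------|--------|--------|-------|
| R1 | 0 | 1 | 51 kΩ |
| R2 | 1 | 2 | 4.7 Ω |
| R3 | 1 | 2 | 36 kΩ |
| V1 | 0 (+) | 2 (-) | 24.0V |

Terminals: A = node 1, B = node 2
Step 1 — V_th is the open-circuit voltage V_A - V_B (nothing connected across the terminals).
Nodal analysis, taking node 2 as the 0 V reference.
Source V1 fixes V_0 = 24 V.
KCL at each unknown node (sum of currents leaving = 0; resistances in Ω):
  Node 1: (V_1 - 24)/51000 + (V_1 - 0)/4.7 + (V_1 - 0)/36000 = 0
Collecting terms: 0.2128 × V_1 = 0.0004706  =>  V_1 = 0.002211 V
V_th = V_1 - V_2 = 0.002211 - 0 = 0.002211 V
Step 2 — R_th: zero the source — replace V1 by a short circuit (node 2 merges into node 0) — and find the resistance seen between A (node 1) and B (node 0).
Reduce the network between node 1 (A) and node 0 (B) by series/parallel combination:
  Rp1 = R1 ‖ R2 ‖ R3 (parallel, all between nodes 0 and 1) = 1/(1/51000 + 1/4.7 + 1/36000) = 4.699 Ω
R_th = 4.699 Ω

Final answer: V_th = 0.002211 V, R_th = 4.699 Ω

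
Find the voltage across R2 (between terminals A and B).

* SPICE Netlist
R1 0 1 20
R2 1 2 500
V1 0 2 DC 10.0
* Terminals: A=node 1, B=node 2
R1 and R2 are in series across V1 (node 0 → node 1 → node 2), and the output A–B is taken across R2, so this is a voltage divider.
Series current: I = V1/(R1 + R2) = 10/(20 + 500) = 10/520 = 0.01923 A
V_R2 = I × R2 = V1 × R2/(R1 + R2) = 10 × 500/520 = 9.615 V

Final answer: 9.615 V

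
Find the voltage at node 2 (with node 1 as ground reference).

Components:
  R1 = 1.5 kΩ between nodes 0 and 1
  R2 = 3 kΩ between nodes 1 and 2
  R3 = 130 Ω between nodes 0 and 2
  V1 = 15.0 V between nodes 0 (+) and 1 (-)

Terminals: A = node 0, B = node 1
Nodal analysis, taking node 1 as the 0 V reference.
Source V1 fixes V_0 = 15 V.
KCL at each unknown node (sum of currents leaving = 0; resistances in Ω):
  Node 2: (V_2 - 0)/3000 + (V_2 - 15)/130 = 0
Collecting terms: 0.008026 × V_2 = 0.1154  =>  V_2 = 14.38 V
The requested potential is V_2 = 14.38 V.

Final answer: V_2 = 14.38 V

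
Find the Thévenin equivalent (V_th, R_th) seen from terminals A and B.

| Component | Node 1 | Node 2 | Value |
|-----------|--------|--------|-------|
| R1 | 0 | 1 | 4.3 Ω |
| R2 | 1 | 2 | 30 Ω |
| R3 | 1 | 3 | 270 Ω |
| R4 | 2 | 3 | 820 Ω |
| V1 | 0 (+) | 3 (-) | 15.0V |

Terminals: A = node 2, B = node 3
Step 1 — V_th is the open-circuit voltage V_A - V_B (nothing connected across the terminals).
Nodal analysis, taking node 3 as the 0 V reference.
Source V1 fixes V_0 = 15 V.
KCL at each unknown node (sum of currents leaving = 0; resistances in Ω):
  Node 1: (V_1 - 15)/4.3 + (V_1 - V_2)/30 + (V_1 - 0)/270 = 0
  Node 2: (V_2 - V_1)/30 + (V_2 - 0)/820 = 0
Collecting terms (coefficients in siemens):
  0.2696·V_1 - 0.03333·V_2 = 3.488
  0.03455·V_2 - 0.03333·V_1 = 0
Determinant D = (0.2696)(0.03455) - (-0.03333)(-0.03333) = 0.008204
V_1 = [(3.488)(0.03455) - (-0.03333)(0)]/D = 14.69 V
V_2 = [(0.2696)(0) - (3.488)(-0.03333)]/D = 14.17 V
V_th = V_2 - V_3 = 14.17 - 0 = 14.17 V
Step 2 — R_th: zero the source — replace V1 by a short circuit (node 3 merges into node 0) — and find the resistance seen between A (node 2) and B (node 0).
Reduce the network between node 2 (A) and node 0 (B) by series/parallel combination:
  Rp1 = R1 ‖ R3 (parallel, both between nodes 0 and 1) = 1/(1/4.3 + 1/270) = 4.233 Ω
  Rs1 = R2 + Rp1 (series, joined only at node 1) = 30 + 4.233 = 34.23 Ω
  Rp2 = R4 ‖ Rs1 (parallel, both between nodes 0 and 2) = 1/(1/820 + 1/34.23) = 32.86 Ω
R_th = 32.86 Ω

Final answer: V_th = 14.17 V, R_th = 32.86 Ω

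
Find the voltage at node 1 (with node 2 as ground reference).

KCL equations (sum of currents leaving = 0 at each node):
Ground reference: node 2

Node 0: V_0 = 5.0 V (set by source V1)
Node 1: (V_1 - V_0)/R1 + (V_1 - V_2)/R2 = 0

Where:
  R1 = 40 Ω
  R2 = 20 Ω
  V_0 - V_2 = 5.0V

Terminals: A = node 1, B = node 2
Nodal analysis, taking node 2 as the 0 V reference.
Source V1 fixes V_0 = 5 V.
KCL at each unknown node (sum of currents leaving = 0; resistances in Ω):
  Node 1: (V_1 - 5)/40 + (V_1 - 0)/20 = 0
Collecting terms: 0.075 × V_1 = 0.125  =>  V_1 = 1.667 V
The requested potential is V_1 = 1.667 V.

Final answer: V_1 = 1.667 V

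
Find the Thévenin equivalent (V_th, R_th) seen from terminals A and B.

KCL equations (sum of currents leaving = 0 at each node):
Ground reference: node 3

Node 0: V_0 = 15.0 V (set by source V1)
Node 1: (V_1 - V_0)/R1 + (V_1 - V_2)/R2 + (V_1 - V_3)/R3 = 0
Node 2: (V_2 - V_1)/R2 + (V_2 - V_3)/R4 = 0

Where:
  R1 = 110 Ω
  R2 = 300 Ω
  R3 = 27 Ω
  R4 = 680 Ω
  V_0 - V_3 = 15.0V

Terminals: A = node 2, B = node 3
Step 1 — V_th is the open-circuit voltage V_A - V_B (nothing connected across the terminals).
Nodal analysis, taking node 3 as the 0 V reference.
Source V1 fixes V_0 = 15 V.
KCL at each unknown node (sum of currents leaving = 0; resistances in Ω):
  Node 1: (V_1 - 15)/110 + (V_1 - V_2)/300 + (V_1 - 0)/27 = 0
  Node 2: (V_2 - V_1)/300 + (V_2 - 0)/680 = 0
Collecting terms (coefficients in siemens):
  0.04946·V_1 - 0.003333·V_2 = 0.1364
  0.004804·V_2 - 0.003333·V_1 = 0
Determinant D = (0.04946)(0.004804) - (-0.003333)(-0.003333) = 0.0002265
V_1 = [(0.1364)(0.004804) - (-0.003333)(0)]/D = 2.892 V
V_2 = [(0.04946)(0) - (0.1364)(-0.003333)]/D = 2.007 V
V_th = V_2 - V_3 = 2.007 - 0 = 2.007 V
Step 2 — R_th: zero the source — replace V1 by a short circuit (node 3 merges into node 0) — and find the resistance seen between A (node 2) and B (node 0).
Reduce the network between node 2 (A) and node 0 (B) by series/parallel combination:
  Rp1 = R1 ‖ R3 (parallel, both between nodes 0 and 1) = 1/(1/110 + 1/27) = 21.68 Ω
  Rs1 = R2 + Rp1 (series, joined only at node 1) = 300 + 21.68 = 321.7 Ω
  Rp2 = R4 ‖ Rs1 (parallel, both between nodes 0 and 2) = 1/(1/680 + 1/321.7) = 218.4 Ω
R_th = 218.4 Ω

Final answer: V_th = 2.007 V, R_th = 218.4 Ω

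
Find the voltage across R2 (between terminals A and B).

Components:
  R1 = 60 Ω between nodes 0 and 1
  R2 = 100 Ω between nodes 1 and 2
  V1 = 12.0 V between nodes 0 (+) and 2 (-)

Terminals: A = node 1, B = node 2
R1 and R2 are in series across V1 (node 0 → node 1 → node 2), and the output A–B is taken across R2, so this is a voltage divider.
Series current: I = V1/(R1 + R2) = 12/(60 + 100) = 12/160 = 0.075 A
V_R2 = I × R2 = V1 × R2/(R1 + R2) = 12 × 100/160 = 7.5 V

Final answer: 7.5 V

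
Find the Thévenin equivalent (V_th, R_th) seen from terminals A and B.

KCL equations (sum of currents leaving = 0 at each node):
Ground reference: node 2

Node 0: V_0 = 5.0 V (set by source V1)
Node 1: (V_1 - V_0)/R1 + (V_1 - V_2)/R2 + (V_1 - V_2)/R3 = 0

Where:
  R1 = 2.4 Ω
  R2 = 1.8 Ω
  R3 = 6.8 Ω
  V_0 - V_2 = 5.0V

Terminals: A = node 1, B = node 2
Step 1 — V_th is the open-circuit voltage V_A - V_B (nothing connected across the terminals).
Nodal analysis, taking node 2 as the 0 V reference.
Source V1 fixes V_0 = 5 V.
KCL at each unknown node (sum of currents leaving = 0; resistances in Ω):
  Node 1: (V_1 - 5)/2.4 + (V_1 - 0)/1.8 + (V_1 - 0)/6.8 = 0
Collecting terms: 1.119 × V_1 = 2.083  =>  V_1 = 1.861 V
V_th = V_1 - V_2 = 1.861 - 0 = 1.861 V
Step 2 — R_th: zero the source — replace V1 by a short circuit (node 2 merges into node 0) — and find the resistance seen between A (node 1) and B (node 0).
Reduce the network between node 1 (A) and node 0 (B) by series/parallel combination:
  Rp1 = R1 ‖ R2 ‖ R3 (parallel, all between nodes 0 and 1) = 1/(1/2.4 + 1/1.8 + 1/6.8) = 0.8934 Ω
R_th = 0.8934 Ω

Final answer: V_th = 1.861 V, R_th = 0.8934 Ω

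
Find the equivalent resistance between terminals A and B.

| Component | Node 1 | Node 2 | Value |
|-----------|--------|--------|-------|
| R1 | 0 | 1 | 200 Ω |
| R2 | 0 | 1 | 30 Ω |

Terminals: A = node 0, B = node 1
Reduce the network between node 0 (A) and node 1 (B) by series/parallel combination:
  Rp1 = R1 ‖ R2 (parallel, both between nodes 0 and 1) = 1/(1/200 + 1/30) = 26.09 Ω
R_eq = 26.09 Ω

Final answer: 26.09 Ω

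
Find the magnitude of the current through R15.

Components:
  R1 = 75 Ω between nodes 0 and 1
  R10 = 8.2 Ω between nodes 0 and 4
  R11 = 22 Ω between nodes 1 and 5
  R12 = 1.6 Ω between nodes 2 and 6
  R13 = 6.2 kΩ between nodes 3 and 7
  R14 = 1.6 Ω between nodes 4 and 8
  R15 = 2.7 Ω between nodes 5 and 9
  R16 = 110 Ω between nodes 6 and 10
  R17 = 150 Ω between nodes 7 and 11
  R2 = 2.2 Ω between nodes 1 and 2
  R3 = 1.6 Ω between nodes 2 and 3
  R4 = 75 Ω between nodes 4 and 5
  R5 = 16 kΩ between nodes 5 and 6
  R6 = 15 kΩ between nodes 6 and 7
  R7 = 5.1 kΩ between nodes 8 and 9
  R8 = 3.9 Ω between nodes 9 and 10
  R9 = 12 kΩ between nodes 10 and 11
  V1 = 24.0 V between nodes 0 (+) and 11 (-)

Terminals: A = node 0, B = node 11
Nodal analysis, taking node 11 as the 0 V reference.
Source V1 fixes V_0 = 24 V.
KCL at each unknown node (sum of currents leaving = 0; resistances in Ω):
  Node 1: (V_1 - 24)/75 + (V_1 - V_2)/2.2 + (V_1 - V_5)/22 = 0
  Node 2: (V_2 - V_1)/2.2 + (V_2 - V_3)/1.6 + (V_2 - V_6)/1.6 = 0
  Node 3: (V_3 - V_2)/1.6 + (V_3 - V_7)/6200 = 0
  Node 4: (V_4 - V_5)/75 + (V_4 - 24)/8.2 + (V_4 - V_8)/1.6 = 0
  Node 5: (V_5 - V_4)/75 + (V_5 - V_6)/16000 + (V_5 - V_1)/22 + (V_5 - V_9)/2.7 = 0
  Node 6: (V_6 - V_5)/16000 + (V_6 - V_7)/15000 + (V_6 - V_2)/1.6 + (V_6 - V_10)/110 = 0
  Node 7: (V_7 - V_6)/15000 + (V_7 - V_3)/6200 + (V_7 - 0)/150 = 0
  Node 8: (V_8 - V_9)/5100 + (V_8 - V_4)/1.6 = 0
  Node 9: (V_9 - V_8)/5100 + (V_9 - V_10)/3.9 + (V_9 - V_5)/2.7 = 0
  Node 10: (V_10 - V_9)/3.9 + (V_10 - 0)/12000 + (V_10 - V_6)/110 = 0
Collecting terms (coefficients in siemens):
  0.5133·V_1 - 0.4545·V_2 - 0.04545·V_5 = 0.32
  1.705·V_2 - 0.4545·V_1 - 0.625·V_3 - 0.625·V_6 = 0
  0.6252·V_3 - 0.625·V_2 - 0.0001613·V_7 = 0
  0.7603·V_4 - 0.01333·V_5 - 0.625·V_8 = 2.927
  0.4292·V_5 - 0.04545·V_1 - 0.01333·V_4 - 0.0000625·V_6 - 0.3704·V_9 = 0
  0.6342·V_6 - 0.625·V_2 - 0.0000625·V_5 - 0.00006667·V_7 - 0.009091·V_10 = 0
  0.006895·V_7 - 0.0001613·V_3 - 0.00006667·V_6 = 0
  0.6252·V_8 - 0.625·V_4 - 0.0001961·V_9 = 0
  0.627·V_9 - 0.3704·V_5 - 0.0001961·V_8 - 0.2564·V_10 = 0
  0.2656·V_10 - 0.009091·V_6 - 0.2564·V_9 = 0
Solving these 10 simultaneous equations (Gaussian elimination) gives:
  V_1 = 23.71 V, V_2 = 23.7 V, V_3 = 23.69 V, V_4 = 23.97 V
  V_5 = 23.73 V, V_6 = 23.69 V, V_7 = 0.7833 V, V_8 = 23.97 V
  V_9 = 23.72 V, V_10 = 23.72 V
I_R15 = (V_5 - V_9)/R15 = (23.73 - 23.72)/2.7 = 0.002136 A
|I_R15| = 0.002136 A

Final answer: |I_R15| = 0.002136 A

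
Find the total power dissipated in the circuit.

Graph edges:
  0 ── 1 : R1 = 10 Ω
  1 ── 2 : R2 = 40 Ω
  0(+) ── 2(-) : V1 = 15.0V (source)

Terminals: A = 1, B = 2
Nodal analysis, taking node 2 as the 0 V reference.
Source V1 fixes V_0 = 15 V.
KCL at each unknown node (sum of currents leaving = 0; resistances in Ω):
  Node 1: (V_1 - 15)/10 + (V_1 - 0)/40 = 0
Collecting terms: 0.125 × V_1 = 1.5  =>  V_1 = 12 V
Power in each resistor, P = (ΔV)²/R:
  P_R1 = (15 - 12)²/10 = 0.9 W
  P_R2 = (12 - 0)²/40 = 3.6 W
P_total = P_R1 + P_R2 = 4.5 W

Final answer: 4.5 W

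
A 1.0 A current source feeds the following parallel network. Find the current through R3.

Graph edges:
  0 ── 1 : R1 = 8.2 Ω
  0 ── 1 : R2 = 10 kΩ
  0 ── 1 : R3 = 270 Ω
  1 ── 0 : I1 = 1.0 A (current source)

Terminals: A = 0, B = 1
All resistors sit directly between nodes 0 and 1, so they are in parallel and share one voltage V; the full source current 1 A splits among them.
1/R_par = 1/8.2 + 1/10000 + 1/270 = 0.1258 S  =>  R_par = 7.952 Ω
V = I × R_par = 1 × 7.952 = 7.952 V
I_R3 = V/R3 = 7.952/270 = 0.02945 A

Final answer: 0.02945 A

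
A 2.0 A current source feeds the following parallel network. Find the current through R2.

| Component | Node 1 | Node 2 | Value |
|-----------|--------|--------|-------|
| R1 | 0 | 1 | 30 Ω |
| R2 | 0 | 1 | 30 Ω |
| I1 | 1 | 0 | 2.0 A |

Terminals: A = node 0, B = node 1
All resistors sit directly between nodes 0 and 1, so they are in parallel and share one voltage V; the full source current 2 A splits among them.
1/R_par = 1/30 + 1/30 = 0.06667 S  =>  R_par = 15 Ω
V = I × R_par = 2 × 15 = 30 V
I_R2 = V/R2 = 30/30 = 1 A

Final answer: 1 A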